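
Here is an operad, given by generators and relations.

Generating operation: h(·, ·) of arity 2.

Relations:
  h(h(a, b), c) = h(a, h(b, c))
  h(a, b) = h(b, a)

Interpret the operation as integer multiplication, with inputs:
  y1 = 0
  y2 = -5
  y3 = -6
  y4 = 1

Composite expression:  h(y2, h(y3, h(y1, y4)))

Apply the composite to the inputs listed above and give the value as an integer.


0

h(y1, y4) = 0
h(y3, h(y1, y4)) = 0
h(y2, h(y3, h(y1, y4))) = 0


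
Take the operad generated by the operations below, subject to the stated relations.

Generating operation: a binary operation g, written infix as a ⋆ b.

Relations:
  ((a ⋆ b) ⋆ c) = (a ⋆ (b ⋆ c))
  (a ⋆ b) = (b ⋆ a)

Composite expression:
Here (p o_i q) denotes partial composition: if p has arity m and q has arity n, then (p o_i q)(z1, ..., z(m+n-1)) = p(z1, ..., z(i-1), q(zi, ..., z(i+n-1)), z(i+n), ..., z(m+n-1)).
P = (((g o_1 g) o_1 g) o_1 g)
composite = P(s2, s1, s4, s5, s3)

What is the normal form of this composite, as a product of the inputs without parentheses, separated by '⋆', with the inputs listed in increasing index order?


s1 ⋆ s2 ⋆ s3 ⋆ s4 ⋆ s5

Reordering under g is free, so list the s-inputs canonically.
(s2 ⋆ s1) reduces to s2 ⋆ s1
((s2 ⋆ s1) ⋆ s4) reduces to s2 ⋆ s1 ⋆ s4
(((s2 ⋆ s1) ⋆ s4) ⋆ s5) reduces to s2 ⋆ s1 ⋆ s4 ⋆ s5
((((s2 ⋆ s1) ⋆ s4) ⋆ s5) ⋆ s3) reduces to s2 ⋆ s1 ⋆ s4 ⋆ s5 ⋆ s3
putting the inputs in ascending order: s1 ⋆ s2 ⋆ s3 ⋆ s4 ⋆ s5


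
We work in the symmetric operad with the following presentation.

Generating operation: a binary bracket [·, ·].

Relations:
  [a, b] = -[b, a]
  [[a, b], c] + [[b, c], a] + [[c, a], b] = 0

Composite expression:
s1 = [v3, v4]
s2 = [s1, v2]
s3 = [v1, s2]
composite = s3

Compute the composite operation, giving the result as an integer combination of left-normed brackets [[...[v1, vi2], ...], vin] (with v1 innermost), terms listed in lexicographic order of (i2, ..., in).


Expand each bracket as ab - ba; the v1-initial words give the coefficients.
Composite bracket: [v1, [[v3, v4], v2]]
Applying ab - ba throughout gives 8 signed words (2^3 = 8).
Only words starting with v1 matter:
  sign of v1v2v3v4 is -1, so it contributes -[[[v1, v2], v3], v4]
  sign of v1v2v4v3 is +1, so it contributes +[[[v1, v2], v4], v3]
  sign of v1v3v4v2 is +1, so it contributes +[[[v1, v3], v4], v2]
  sign of v1v4v3v2 is -1, so it contributes -[[[v1, v4], v3], v2]

-[[[v1, v2], v3], v4] + [[[v1, v2], v4], v3] + [[[v1, v3], v4], v2] - [[[v1, v4], v3], v2]


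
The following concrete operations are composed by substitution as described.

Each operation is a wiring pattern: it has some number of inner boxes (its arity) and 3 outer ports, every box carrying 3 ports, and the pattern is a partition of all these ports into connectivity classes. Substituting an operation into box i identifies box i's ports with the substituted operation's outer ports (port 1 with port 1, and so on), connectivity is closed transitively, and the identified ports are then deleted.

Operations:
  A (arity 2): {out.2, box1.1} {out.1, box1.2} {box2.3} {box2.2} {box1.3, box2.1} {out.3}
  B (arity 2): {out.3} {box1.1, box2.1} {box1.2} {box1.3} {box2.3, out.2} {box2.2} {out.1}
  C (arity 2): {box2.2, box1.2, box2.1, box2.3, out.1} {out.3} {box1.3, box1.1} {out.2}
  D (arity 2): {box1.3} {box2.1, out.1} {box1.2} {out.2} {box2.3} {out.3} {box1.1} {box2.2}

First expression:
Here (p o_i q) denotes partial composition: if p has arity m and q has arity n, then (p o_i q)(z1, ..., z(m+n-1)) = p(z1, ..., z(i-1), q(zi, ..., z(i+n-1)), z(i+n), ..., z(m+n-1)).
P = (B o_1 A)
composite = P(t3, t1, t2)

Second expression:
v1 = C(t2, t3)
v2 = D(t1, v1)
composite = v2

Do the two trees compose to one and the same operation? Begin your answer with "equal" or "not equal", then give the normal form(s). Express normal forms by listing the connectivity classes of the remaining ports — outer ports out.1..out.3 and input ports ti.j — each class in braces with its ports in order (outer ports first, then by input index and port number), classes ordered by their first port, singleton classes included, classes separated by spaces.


not equal; the first gives {out.1} {out.2, t2.3} {out.3} {t1.1, t3.3} {t1.2} {t1.3} {t2.1, t3.2} {t2.2} {t3.1} and the second {out.1, t2.2, t3.1, t3.2, t3.3} {out.2} {out.3} {t1.1} {t1.2} {t1.3} {t2.1, t2.3}

Reducing the first expression gives {out.1} {out.2, t2.3} {out.3} {t1.1, t3.3} {t1.2} {t1.3} {t2.1, t3.2} {t2.2} {t3.1}
Reducing the second expression gives {out.1, t2.2, t3.1, t3.2, t3.3} {out.2} {out.3} {t1.1} {t1.2} {t1.3} {t2.1, t2.3}
Distinct normal forms: not equal.


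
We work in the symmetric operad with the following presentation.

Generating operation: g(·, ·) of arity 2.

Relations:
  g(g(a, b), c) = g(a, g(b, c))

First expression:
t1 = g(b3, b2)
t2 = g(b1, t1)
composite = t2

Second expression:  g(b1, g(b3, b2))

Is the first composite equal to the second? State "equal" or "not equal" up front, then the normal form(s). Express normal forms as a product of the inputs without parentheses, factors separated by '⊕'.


equal; both compose to b1 ⊕ b3 ⊕ b2

Reducing the first expression gives b1 ⊕ b3 ⊕ b2
Reducing the second expression gives b1 ⊕ b3 ⊕ b2
Identical normal forms: equal.


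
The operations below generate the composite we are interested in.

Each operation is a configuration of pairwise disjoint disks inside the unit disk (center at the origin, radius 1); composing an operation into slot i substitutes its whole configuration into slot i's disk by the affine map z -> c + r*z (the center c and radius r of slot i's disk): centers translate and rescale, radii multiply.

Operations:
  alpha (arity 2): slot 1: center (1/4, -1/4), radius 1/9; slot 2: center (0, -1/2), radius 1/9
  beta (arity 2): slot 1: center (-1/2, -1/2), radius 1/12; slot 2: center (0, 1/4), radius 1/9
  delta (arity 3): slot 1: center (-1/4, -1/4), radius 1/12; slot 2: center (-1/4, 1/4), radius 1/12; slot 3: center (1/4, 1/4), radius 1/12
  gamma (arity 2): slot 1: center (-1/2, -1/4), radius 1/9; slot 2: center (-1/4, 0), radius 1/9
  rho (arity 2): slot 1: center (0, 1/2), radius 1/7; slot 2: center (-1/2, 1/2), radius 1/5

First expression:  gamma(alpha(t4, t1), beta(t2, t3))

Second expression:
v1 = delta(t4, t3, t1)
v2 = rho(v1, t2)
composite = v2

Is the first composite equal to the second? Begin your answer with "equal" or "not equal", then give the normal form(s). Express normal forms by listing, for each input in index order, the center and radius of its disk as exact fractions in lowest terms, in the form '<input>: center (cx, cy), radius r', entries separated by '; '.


The first expression, normalized: t1: center (-1/2, -11/36), radius 1/81; t2: center (-11/36, -1/18), radius 1/108; t3: center (-1/4, 1/36), radius 1/81; t4: center (-17/36, -5/18), radius 1/81
The second expression, normalized: t1: center (1/28, 15/28), radius 1/84; t2: center (-1/2, 1/2), radius 1/5; t3: center (-1/28, 15/28), radius 1/84; t4: center (-1/28, 13/28), radius 1/84
Different reductions; not equal.

not equal; the first gives t1: center (-1/2, -11/36), radius 1/81; t2: center (-11/36, -1/18), radius 1/108; t3: center (-1/4, 1/36), radius 1/81; t4: center (-17/36, -5/18), radius 1/81 and the second t1: center (1/28, 15/28), radius 1/84; t2: center (-1/2, 1/2), radius 1/5; t3: center (-1/28, 15/28), radius 1/84; t4: center (-1/28, 13/28), radius 1/84


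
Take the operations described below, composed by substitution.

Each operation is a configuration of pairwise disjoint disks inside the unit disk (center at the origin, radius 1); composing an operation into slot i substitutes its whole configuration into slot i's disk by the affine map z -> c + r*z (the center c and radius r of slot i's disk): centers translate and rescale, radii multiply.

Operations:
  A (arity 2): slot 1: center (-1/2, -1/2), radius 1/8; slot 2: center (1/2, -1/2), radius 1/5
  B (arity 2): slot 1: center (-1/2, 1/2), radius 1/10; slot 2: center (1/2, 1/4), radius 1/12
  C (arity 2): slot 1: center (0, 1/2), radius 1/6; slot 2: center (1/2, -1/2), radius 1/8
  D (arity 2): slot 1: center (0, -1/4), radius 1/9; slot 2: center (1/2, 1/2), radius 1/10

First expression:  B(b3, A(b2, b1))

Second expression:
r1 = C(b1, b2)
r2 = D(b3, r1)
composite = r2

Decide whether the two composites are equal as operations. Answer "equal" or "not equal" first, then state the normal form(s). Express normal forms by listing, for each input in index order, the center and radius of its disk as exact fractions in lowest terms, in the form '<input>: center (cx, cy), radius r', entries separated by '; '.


In normal form, the first expression is b1: center (13/24, 5/24), radius 1/60; b2: center (11/24, 5/24), radius 1/96; b3: center (-1/2, 1/2), radius 1/10
In normal form, the second expression is b1: center (1/2, 11/20), radius 1/60; b2: center (11/20, 9/20), radius 1/80; b3: center (0, -1/4), radius 1/9
The forms do not match — not equal.

not equal; first: b1: center (13/24, 5/24), radius 1/60; b2: center (11/24, 5/24), radius 1/96; b3: center (-1/2, 1/2), radius 1/10; second: b1: center (1/2, 11/20), radius 1/60; b2: center (11/20, 9/20), radius 1/80; b3: center (0, -1/4), radius 1/9


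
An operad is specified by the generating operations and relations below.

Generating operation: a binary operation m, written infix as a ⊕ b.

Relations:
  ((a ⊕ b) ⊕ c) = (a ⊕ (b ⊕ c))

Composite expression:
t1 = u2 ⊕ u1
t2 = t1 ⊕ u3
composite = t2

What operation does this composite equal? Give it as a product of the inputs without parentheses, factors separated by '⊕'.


u2 ⊕ u1 ⊕ u3

All parenthesizations of m agree; list the u-inputs left to right.
(u2 ⊕ u1) unparenthesizes to u2 ⊕ u1
((u2 ⊕ u1) ⊕ u3) unparenthesizes to u2 ⊕ u1 ⊕ u3


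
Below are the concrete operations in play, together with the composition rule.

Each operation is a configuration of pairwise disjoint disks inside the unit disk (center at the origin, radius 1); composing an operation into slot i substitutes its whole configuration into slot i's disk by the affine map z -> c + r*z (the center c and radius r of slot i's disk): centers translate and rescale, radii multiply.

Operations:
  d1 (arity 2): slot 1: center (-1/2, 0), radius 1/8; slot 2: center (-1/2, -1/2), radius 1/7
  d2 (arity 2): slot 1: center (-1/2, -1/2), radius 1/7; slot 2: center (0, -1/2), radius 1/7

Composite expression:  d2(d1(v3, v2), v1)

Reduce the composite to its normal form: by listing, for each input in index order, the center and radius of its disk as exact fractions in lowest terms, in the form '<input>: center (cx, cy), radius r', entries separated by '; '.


v1: center (0, -1/2), radius 1/7; v2: center (-4/7, -4/7), radius 1/49; v3: center (-4/7, -1/2), radius 1/56

Follow each v-input down from d2: c' goes to c + r*c', radius to r*r'.
for v3, the 2-step affine chain lands on center (-4/7, -1/2), radius 1/56
for v2, the 2-step affine chain lands on center (-4/7, -4/7), radius 1/49
for v1, the 1-step affine chain lands on center (0, -1/2), radius 1/7


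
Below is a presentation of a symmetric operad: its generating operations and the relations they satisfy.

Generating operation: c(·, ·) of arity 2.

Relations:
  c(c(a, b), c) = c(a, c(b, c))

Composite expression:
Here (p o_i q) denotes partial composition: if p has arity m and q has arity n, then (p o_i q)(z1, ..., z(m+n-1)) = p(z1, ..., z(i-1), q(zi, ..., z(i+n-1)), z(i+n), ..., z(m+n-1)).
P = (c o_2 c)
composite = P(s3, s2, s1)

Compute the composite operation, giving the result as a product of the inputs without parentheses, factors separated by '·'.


s3 · s2 · s1

The c-tree's shape is irrelevant; the s-reading-order decides.
c(s2, s1) linearizes to s2 · s1
c(s3, c(s2, s1)) linearizes to s3 · s2 · s1


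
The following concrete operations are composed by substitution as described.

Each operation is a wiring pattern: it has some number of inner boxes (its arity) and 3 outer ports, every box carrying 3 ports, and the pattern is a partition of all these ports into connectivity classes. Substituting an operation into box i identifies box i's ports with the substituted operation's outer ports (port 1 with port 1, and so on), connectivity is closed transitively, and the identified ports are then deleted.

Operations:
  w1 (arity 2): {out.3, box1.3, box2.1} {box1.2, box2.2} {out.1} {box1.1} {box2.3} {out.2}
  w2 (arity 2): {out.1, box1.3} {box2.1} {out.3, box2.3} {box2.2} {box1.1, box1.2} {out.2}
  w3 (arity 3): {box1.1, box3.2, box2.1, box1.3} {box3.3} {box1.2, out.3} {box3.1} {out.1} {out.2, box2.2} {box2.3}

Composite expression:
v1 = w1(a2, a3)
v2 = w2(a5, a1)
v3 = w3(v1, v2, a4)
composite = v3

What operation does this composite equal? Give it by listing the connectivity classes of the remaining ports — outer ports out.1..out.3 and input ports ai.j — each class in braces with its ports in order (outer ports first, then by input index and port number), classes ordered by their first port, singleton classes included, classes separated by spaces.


{out.1} {out.2} {out.3} {a1.1} {a1.2} {a1.3} {a2.1} {a2.2, a3.2} {a2.3, a3.1, a4.2, a5.3} {a3.3} {a4.1} {a4.3} {a5.1, a5.2}

After gluing at w3, chains via deleted ports link the a-ports.
the subtree at w1 composes to {out.1} {out.2} {out.3, a2.3, a3.1} {a2.1} {a2.2, a3.2} {a3.3} on (a2, a3); out.j = own outer ports
the subtree at w2 composes to {out.1, a5.3} {out.2} {out.3, a1.3} {a1.1} {a1.2} {a5.1, a5.2} on (a5, a1); out.j = own outer ports
the subtree at w3 composes to {out.1} {out.2} {out.3} {a1.1} {a1.2} {a1.3} {a2.1} {a2.2, a3.2} {a2.3, a3.1, a4.2, a5.3} {a3.3} {a4.1} {a4.3} {a5.1, a5.2} on (a2, a3, a5, a1, a4); out.j = own outer ports


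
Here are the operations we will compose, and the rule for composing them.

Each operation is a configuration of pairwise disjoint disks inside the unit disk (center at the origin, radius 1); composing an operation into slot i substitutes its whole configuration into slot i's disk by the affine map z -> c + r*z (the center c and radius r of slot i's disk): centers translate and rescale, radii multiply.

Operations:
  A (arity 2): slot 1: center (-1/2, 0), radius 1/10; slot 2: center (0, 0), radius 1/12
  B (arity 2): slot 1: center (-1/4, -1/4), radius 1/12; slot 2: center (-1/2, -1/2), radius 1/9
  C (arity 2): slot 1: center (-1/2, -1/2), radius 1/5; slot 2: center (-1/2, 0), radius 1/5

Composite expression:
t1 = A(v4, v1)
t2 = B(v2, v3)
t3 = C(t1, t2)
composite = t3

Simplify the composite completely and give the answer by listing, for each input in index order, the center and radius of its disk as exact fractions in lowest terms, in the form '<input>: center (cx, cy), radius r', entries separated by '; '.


v1: center (-1/2, -1/2), radius 1/60; v2: center (-11/20, -1/20), radius 1/60; v3: center (-3/5, -1/10), radius 1/45; v4: center (-3/5, -1/2), radius 1/50


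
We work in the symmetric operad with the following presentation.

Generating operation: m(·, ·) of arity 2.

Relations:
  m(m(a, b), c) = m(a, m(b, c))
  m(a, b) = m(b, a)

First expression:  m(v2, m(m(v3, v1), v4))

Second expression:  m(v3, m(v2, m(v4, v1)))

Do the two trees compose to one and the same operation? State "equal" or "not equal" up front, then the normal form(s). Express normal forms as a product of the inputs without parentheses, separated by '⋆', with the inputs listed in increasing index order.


equal: each reduces to v1 ⋆ v2 ⋆ v3 ⋆ v4


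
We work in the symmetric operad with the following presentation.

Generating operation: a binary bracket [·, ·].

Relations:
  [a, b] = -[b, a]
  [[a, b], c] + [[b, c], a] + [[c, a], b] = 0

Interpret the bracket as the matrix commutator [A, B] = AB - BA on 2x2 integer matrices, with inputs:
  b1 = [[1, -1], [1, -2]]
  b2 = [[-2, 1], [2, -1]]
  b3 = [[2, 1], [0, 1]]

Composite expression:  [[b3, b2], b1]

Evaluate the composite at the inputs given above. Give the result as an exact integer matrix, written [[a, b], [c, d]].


[[0, -10], [-10, 0]]

[b3, b2] = [[2, 2], [-2, -2]]
[[b3, b2], b1] = [[0, -10], [-10, 0]]


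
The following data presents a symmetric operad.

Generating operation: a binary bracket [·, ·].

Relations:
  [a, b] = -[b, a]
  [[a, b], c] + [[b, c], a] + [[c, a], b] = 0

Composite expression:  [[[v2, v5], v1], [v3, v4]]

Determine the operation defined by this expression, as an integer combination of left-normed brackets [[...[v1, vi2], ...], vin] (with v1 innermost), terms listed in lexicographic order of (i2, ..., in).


-[[[[v1, v2], v5], v3], v4] + [[[[v1, v2], v5], v4], v3] + [[[[v1, v5], v2], v3], v4] - [[[[v1, v5], v2], v4], v3]

Left-normed coefficients sit on the v1-initial expansion words.
Composite bracket: [[[v2, v5], v1], [v3, v4]]
The bracket unfolds into 16 signed words via [a, b] = ab - ba (2^4 = 16).
Coefficients come from the v1-initial words:
  v1v2v5v3v4 appears with sign -1, giving the term -[[[[v1, v2], v5], v3], v4]
  v1v2v5v4v3 appears with sign +1, giving the term +[[[[v1, v2], v5], v4], v3]
  v1v5v2v3v4 appears with sign +1, giving the term +[[[[v1, v5], v2], v3], v4]
  v1v5v2v4v3 appears with sign -1, giving the term -[[[[v1, v5], v2], v4], v3]


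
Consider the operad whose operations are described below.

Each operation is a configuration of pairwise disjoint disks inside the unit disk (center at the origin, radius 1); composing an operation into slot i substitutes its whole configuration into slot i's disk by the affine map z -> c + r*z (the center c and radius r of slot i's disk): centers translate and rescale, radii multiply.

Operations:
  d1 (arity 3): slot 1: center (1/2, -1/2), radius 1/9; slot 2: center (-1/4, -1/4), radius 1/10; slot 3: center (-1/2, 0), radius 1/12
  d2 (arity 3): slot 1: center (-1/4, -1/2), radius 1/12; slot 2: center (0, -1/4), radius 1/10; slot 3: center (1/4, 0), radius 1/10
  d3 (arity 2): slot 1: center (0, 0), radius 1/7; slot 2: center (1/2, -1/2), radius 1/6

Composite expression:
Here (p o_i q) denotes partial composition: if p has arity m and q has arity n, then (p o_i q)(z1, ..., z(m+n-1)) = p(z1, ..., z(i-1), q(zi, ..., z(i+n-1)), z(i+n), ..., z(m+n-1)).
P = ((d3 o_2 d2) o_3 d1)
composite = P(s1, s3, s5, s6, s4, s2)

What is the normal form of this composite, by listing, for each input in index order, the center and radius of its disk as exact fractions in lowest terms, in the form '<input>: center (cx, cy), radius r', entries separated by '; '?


s1: center (0, 0), radius 1/7; s2: center (13/24, -1/2), radius 1/60; s3: center (11/24, -7/12), radius 1/72; s4: center (59/120, -13/24), radius 1/720; s5: center (61/120, -11/20), radius 1/540; s6: center (119/240, -131/240), radius 1/600


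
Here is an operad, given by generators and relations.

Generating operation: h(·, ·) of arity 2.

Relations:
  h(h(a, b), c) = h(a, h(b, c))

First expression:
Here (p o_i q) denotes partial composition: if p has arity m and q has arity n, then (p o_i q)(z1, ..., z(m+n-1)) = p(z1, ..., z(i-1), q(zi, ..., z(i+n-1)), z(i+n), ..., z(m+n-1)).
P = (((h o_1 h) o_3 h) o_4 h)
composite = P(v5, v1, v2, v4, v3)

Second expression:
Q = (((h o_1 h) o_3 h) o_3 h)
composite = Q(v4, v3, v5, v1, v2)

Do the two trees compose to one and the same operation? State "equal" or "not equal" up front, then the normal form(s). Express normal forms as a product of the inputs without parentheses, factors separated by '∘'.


not equal; the first gives v5 ∘ v1 ∘ v2 ∘ v4 ∘ v3 and the second v4 ∘ v3 ∘ v5 ∘ v1 ∘ v2

The first expression reduces to v5 ∘ v1 ∘ v2 ∘ v4 ∘ v3
The second expression reduces to v4 ∘ v3 ∘ v5 ∘ v1 ∘ v2
No match — not equal.


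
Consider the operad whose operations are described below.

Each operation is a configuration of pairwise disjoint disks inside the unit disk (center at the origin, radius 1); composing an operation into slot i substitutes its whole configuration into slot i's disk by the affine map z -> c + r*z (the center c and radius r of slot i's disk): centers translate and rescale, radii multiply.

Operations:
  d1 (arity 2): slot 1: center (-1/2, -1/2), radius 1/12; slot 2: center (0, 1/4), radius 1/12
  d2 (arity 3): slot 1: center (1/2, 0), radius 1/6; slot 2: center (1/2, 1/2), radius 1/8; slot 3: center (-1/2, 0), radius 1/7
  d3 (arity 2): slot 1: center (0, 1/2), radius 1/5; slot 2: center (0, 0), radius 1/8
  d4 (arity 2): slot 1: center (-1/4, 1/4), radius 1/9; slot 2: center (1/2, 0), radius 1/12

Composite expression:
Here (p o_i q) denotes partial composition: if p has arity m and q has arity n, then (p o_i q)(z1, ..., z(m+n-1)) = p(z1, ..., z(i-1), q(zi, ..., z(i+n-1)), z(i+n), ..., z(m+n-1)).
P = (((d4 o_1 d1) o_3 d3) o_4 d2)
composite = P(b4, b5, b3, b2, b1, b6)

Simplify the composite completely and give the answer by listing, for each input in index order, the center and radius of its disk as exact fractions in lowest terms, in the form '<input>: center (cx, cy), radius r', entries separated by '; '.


b1: center (97/192, 1/192), radius 1/768; b2: center (97/192, 0), radius 1/576; b3: center (1/2, 1/24), radius 1/60; b4: center (-11/36, 7/36), radius 1/108; b5: center (-1/4, 5/18), radius 1/108; b6: center (95/192, 0), radius 1/672


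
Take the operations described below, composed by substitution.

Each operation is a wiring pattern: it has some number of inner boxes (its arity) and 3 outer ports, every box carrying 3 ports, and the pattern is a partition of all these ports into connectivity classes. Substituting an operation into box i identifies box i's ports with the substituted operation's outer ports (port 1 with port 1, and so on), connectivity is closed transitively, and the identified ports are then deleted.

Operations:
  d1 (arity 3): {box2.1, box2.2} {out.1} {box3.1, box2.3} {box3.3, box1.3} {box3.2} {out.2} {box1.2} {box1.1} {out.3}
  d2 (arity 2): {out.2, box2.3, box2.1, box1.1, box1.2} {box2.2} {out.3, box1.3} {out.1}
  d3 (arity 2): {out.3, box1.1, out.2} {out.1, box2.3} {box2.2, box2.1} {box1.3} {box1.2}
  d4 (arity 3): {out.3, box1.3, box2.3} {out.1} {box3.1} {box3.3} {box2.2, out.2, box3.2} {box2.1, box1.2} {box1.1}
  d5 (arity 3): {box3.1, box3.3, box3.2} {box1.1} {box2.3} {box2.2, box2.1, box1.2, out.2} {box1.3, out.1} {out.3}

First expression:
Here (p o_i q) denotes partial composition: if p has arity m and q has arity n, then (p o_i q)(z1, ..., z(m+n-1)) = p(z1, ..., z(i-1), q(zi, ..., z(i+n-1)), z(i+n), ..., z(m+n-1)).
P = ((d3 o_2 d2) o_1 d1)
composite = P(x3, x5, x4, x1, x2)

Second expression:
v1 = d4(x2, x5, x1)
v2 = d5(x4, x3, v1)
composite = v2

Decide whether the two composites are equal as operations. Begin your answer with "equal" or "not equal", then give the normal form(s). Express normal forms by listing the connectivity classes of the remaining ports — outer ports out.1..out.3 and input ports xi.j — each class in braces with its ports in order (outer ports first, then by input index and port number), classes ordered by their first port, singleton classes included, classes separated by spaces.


not equal: they reduce to {out.1, x1.3} {out.2, out.3} {x1.1, x1.2, x2.1, x2.3} {x2.2} {x3.1} {x3.2} {x3.3, x4.3} {x4.1, x5.3} {x4.2} {x5.1, x5.2} and {out.1, x4.3} {out.2, x3.1, x3.2, x4.2} {out.3} {x1.1} {x1.2, x2.3, x5.2, x5.3} {x1.3} {x2.1} {x2.2, x5.1} {x3.3} {x4.1}

In normal form, the first expression is {out.1, x1.3} {out.2, out.3} {x1.1, x1.2, x2.1, x2.3} {x2.2} {x3.1} {x3.2} {x3.3, x4.3} {x4.1, x5.3} {x4.2} {x5.1, x5.2}
In normal form, the second expression is {out.1, x4.3} {out.2, x3.1, x3.2, x4.2} {out.3} {x1.1} {x1.2, x2.3, x5.2, x5.3} {x1.3} {x2.1} {x2.2, x5.1} {x3.3} {x4.1}
No match — not equal.


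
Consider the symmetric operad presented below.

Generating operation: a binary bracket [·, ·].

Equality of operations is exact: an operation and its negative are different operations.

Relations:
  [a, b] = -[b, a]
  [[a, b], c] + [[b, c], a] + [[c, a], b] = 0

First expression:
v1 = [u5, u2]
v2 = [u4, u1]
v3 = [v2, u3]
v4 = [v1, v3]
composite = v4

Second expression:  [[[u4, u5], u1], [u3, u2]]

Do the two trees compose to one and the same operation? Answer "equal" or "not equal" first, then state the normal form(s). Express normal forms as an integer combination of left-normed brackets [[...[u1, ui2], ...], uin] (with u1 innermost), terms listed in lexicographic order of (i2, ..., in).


not equal: they reduce to -[[[[u1, u4], u3], u2], u5] + [[[[u1, u4], u3], u5], u2] and [[[[u1, u4], u5], u2], u3] - [[[[u1, u4], u5], u3], u2] - [[[[u1, u5], u4], u2], u3] + [[[[u1, u5], u4], u3], u2]

The first expression, normalized: -[[[[u1, u4], u3], u2], u5] + [[[[u1, u4], u3], u5], u2]
The second expression, normalized: [[[[u1, u4], u5], u2], u3] - [[[[u1, u4], u5], u3], u2] - [[[[u1, u5], u4], u2], u3] + [[[[u1, u5], u4], u3], u2]
Distinct normal forms: not equal.


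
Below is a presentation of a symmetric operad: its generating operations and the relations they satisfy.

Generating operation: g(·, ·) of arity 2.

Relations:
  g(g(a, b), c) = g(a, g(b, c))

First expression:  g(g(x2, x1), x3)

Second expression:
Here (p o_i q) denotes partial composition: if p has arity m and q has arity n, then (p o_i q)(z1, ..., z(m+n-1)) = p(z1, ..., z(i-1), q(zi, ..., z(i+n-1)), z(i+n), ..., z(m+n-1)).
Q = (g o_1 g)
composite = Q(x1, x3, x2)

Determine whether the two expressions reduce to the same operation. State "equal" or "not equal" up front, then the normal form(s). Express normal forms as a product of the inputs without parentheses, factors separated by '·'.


The first composite normalizes to x2 · x1 · x3
The second composite normalizes to x1 · x3 · x2
Distinct normal forms: not equal.

not equal; the first gives x2 · x1 · x3 and the second x1 · x3 · x2


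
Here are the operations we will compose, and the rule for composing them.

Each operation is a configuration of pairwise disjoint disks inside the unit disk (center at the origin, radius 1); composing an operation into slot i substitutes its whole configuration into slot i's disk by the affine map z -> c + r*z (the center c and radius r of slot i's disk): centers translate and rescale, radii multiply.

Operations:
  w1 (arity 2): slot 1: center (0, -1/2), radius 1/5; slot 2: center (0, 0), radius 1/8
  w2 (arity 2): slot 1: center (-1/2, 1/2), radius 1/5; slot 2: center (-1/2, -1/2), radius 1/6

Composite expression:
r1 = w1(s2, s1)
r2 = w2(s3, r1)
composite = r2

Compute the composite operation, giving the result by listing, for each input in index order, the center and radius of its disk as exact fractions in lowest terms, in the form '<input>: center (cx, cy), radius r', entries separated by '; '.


Each s-disk chains the slot maps above it in w2; radii multiply.
s3 passes through 1 substitution, ending at center (-1/2, 1/2), radius 1/5
s2 passes through 2 substitutions, ending at center (-1/2, -7/12), radius 1/30
s1 passes through 2 substitutions, ending at center (-1/2, -1/2), radius 1/48

s1: center (-1/2, -1/2), radius 1/48; s2: center (-1/2, -7/12), radius 1/30; s3: center (-1/2, 1/2), radius 1/5


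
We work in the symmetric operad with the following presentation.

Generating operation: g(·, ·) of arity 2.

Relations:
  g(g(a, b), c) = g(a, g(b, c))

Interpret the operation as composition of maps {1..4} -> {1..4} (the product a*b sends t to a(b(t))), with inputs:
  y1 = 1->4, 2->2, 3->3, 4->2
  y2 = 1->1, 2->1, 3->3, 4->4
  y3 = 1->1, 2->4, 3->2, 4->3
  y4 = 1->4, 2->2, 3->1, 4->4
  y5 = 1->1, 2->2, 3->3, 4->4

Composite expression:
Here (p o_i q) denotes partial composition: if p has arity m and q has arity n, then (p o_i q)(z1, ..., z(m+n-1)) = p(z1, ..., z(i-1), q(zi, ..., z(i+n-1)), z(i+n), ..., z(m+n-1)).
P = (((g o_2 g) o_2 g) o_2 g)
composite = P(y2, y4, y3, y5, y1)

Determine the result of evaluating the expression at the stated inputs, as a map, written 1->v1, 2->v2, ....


1->1, 2->4, 3->1, 4->4

g(y4, y3) = 1->4, 2->4, 3->2, 4->1
g(g(y4, y3), y5) = 1->4, 2->4, 3->2, 4->1
g(g(g(y4, y3), y5), y1) = 1->1, 2->4, 3->2, 4->4
g(y2, g(g(g(y4, y3), y5), y1)) = 1->1, 2->4, 3->1, 4->4


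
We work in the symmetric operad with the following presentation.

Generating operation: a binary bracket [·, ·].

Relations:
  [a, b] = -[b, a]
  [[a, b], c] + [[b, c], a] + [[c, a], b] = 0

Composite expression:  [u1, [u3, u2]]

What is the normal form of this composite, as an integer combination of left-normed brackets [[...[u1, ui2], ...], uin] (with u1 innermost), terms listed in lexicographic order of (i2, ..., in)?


-[[u1, u2], u3] + [[u1, u3], u2]


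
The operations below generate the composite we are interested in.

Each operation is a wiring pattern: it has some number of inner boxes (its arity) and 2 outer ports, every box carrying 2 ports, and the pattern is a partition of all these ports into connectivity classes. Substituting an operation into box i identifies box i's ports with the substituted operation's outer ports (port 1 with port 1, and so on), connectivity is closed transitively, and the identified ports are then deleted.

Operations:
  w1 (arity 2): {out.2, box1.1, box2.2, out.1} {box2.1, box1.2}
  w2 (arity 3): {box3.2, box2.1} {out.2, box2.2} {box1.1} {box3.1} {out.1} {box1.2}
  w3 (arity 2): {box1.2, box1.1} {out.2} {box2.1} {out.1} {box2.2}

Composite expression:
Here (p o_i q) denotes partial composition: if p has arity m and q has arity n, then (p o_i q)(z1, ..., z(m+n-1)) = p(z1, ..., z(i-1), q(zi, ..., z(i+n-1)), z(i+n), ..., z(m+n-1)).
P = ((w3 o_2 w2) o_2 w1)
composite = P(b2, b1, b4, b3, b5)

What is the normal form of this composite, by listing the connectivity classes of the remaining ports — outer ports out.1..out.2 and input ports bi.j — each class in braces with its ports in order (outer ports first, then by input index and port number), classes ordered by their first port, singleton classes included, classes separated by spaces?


Substituting into w3 glues patterns; closure does the rest.
the subtree at w1 composes to {out.1, out.2, b1.1, b4.2} {b1.2, b4.1} on (b1, b4); out.j = own outer ports
the subtree at w2 composes to {out.1} {out.2, b3.2} {b1.1, b4.2} {b1.2, b4.1} {b3.1, b5.2} {b5.1} on (b1, b4, b3, b5); out.j = own outer ports
the subtree at w3 composes to {out.1} {out.2} {b1.1, b4.2} {b1.2, b4.1} {b2.1, b2.2} {b3.1, b5.2} {b3.2} {b5.1} on (b2, b1, b4, b3, b5); out.j = own outer ports

{out.1} {out.2} {b1.1, b4.2} {b1.2, b4.1} {b2.1, b2.2} {b3.1, b5.2} {b3.2} {b5.1}


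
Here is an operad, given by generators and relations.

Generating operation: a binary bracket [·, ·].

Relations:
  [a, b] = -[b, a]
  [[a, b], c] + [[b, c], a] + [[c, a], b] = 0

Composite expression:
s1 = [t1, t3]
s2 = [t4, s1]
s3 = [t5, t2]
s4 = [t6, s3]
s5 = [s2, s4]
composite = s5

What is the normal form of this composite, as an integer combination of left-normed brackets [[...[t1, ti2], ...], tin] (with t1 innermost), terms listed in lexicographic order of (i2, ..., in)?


-[[[[[t1, t3], t4], t2], t5], t6] + [[[[[t1, t3], t4], t5], t2], t6] + [[[[[t1, t3], t4], t6], t2], t5] - [[[[[t1, t3], t4], t6], t5], t2]


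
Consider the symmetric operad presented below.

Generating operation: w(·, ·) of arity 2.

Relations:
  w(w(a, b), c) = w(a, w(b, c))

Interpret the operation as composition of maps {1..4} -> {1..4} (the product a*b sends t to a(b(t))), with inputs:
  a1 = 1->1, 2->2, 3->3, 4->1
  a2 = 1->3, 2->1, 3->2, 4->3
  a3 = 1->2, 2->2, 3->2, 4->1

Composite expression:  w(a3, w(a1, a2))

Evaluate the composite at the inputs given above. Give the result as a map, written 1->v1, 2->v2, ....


1->2, 2->2, 3->2, 4->2

w(a1, a2) = 1->3, 2->1, 3->2, 4->3
w(a3, w(a1, a2)) = 1->2, 2->2, 3->2, 4->2


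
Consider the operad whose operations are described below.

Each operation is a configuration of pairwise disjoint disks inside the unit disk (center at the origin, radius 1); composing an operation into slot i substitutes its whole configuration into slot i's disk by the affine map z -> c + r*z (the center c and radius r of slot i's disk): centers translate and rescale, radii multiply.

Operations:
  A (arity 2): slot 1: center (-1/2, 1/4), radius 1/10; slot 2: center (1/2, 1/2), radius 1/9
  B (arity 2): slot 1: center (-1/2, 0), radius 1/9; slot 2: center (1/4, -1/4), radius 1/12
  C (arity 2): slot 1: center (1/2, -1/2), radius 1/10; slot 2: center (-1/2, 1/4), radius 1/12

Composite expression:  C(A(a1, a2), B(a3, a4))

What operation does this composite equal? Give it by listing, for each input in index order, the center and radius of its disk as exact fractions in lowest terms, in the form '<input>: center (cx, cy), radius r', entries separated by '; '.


a1: center (9/20, -19/40), radius 1/100; a2: center (11/20, -9/20), radius 1/90; a3: center (-13/24, 1/4), radius 1/108; a4: center (-23/48, 11/48), radius 1/144

Follow each a-input down from C: c' goes to c + r*c', radius to r*r'.
input a1: composing its 2 substitution steps yields center (9/20, -19/40), radius 1/100
input a2: composing its 2 substitution steps yields center (11/20, -9/20), radius 1/90
input a3: composing its 2 substitution steps yields center (-13/24, 1/4), radius 1/108
input a4: composing its 2 substitution steps yields center (-23/48, 11/48), radius 1/144


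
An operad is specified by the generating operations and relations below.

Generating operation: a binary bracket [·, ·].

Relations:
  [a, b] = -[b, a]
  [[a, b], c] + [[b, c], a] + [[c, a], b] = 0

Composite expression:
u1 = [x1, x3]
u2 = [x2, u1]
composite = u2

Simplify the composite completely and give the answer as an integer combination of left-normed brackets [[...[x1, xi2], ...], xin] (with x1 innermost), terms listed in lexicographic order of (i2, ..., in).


A multilinear Lie element is pinned by x1-initial words (x1 innermost).
Composite bracket: [x2, [x1, x3]]
Under [a, b] = ab - ba we get 4 signed associative words (2^2 = 4).
Only words starting with x1 matter:
  word x1x3x2 has sign -1, contributing -[[x1, x3], x2]

-[[x1, x3], x2]


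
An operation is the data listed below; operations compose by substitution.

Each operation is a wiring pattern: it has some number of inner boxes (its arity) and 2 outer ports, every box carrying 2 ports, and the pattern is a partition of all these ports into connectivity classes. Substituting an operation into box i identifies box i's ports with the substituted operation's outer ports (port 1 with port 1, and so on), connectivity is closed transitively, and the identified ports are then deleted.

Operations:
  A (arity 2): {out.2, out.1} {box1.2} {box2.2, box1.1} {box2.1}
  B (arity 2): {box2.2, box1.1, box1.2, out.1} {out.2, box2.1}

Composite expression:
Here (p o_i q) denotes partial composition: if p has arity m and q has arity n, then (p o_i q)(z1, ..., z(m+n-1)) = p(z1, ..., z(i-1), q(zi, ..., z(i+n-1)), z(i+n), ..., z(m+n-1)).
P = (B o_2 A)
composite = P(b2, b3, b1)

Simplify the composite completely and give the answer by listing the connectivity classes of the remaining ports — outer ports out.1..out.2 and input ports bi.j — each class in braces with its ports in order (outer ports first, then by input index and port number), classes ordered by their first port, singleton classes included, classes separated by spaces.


{out.1, out.2, b2.1, b2.2} {b1.1} {b1.2, b3.1} {b3.2}


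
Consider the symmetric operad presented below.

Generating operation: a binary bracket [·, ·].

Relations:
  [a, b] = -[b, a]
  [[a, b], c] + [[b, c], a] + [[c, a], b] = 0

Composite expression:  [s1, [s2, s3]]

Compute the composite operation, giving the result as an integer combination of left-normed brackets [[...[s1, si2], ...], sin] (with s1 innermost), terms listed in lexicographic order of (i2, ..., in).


[[s1, s2], s3] - [[s1, s3], s2]

Antisymmetry and Jacobi reduce to s1-anchored left-normed brackets.
Composite bracket: [s1, [s2, s3]]
Each bracket splits as ab - ba, giving 4 signed words (2^2 = 4).
Collect the words opening with s1:
  from s1s2s3, sign +1: term +[[s1, s2], s3]
  from s1s3s2, sign -1: term -[[s1, s3], s2]


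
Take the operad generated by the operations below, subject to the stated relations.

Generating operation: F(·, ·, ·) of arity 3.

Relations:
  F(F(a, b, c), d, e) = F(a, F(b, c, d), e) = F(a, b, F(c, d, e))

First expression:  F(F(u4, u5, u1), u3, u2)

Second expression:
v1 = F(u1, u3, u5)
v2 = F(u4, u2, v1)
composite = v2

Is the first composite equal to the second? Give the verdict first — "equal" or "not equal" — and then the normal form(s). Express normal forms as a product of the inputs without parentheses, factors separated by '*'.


Reducing the first expression gives u4 * u5 * u1 * u3 * u2
Reducing the second expression gives u4 * u2 * u1 * u3 * u5
Different reductions; not equal.

not equal; first: u4 * u5 * u1 * u3 * u2; second: u4 * u2 * u1 * u3 * u5


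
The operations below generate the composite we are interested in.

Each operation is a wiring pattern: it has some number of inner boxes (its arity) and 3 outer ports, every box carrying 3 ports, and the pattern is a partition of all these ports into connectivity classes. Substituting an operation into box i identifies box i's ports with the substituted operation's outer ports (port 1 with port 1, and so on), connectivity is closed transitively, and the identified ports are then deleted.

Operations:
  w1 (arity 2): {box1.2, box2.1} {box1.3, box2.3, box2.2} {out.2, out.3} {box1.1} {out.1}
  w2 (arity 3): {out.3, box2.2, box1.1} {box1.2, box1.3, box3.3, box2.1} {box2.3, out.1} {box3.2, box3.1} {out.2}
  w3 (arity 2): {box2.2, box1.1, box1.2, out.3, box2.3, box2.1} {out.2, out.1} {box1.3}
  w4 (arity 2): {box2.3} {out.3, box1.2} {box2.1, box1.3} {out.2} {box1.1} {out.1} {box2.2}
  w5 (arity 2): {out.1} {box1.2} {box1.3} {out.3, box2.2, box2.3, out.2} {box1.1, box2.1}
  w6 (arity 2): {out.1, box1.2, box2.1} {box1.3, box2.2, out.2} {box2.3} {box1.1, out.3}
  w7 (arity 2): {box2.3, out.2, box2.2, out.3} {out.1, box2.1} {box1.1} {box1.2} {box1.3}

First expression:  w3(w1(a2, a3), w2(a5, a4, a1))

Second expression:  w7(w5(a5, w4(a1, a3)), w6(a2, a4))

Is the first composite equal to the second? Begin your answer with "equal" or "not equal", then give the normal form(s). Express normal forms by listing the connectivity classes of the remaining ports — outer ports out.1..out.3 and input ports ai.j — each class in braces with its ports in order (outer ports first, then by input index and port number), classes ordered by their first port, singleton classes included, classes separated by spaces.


not equal: they reduce to {out.1, out.2} {out.3, a4.2, a4.3, a5.1} {a1.1, a1.2} {a1.3, a4.1, a5.2, a5.3} {a2.1} {a2.2, a3.1} {a2.3, a3.2, a3.3} and {out.1, a2.2, a4.1} {out.2, out.3, a2.1, a2.3, a4.2} {a1.1} {a1.2} {a1.3, a3.1} {a3.2} {a3.3} {a4.3} {a5.1} {a5.2} {a5.3}

The first expression reduces to {out.1, out.2} {out.3, a4.2, a4.3, a5.1} {a1.1, a1.2} {a1.3, a4.1, a5.2, a5.3} {a2.1} {a2.2, a3.1} {a2.3, a3.2, a3.3}
The second expression reduces to {out.1, a2.2, a4.1} {out.2, out.3, a2.1, a2.3, a4.2} {a1.1} {a1.2} {a1.3, a3.1} {a3.2} {a3.3} {a4.3} {a5.1} {a5.2} {a5.3}
Different reductions; not equal.


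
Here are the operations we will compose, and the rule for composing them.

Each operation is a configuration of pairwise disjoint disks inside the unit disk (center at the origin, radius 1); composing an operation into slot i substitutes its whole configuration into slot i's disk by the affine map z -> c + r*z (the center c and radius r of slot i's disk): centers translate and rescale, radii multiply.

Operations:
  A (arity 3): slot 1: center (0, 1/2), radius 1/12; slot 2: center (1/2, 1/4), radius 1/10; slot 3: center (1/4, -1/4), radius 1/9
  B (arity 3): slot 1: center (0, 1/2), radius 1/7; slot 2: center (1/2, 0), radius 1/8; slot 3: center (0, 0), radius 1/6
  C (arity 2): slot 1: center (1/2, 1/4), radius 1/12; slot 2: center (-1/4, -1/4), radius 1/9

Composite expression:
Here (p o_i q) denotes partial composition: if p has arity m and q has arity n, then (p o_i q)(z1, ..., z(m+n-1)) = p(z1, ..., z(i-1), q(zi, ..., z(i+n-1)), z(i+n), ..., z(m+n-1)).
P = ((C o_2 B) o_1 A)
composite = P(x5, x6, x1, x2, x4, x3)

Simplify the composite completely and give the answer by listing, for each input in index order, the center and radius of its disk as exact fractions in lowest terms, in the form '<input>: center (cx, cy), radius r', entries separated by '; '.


Affine substitution under C: radii multiply and x-centers shift.
x5: after 2 affine steps, its disk has center (1/2, 7/24), radius 1/144
x6: after 2 affine steps, its disk has center (13/24, 13/48), radius 1/120
x1: after 2 affine steps, its disk has center (25/48, 11/48), radius 1/108
x2: after 2 affine steps, its disk has center (-1/4, -7/36), radius 1/63
x4: after 2 affine steps, its disk has center (-7/36, -1/4), radius 1/72
x3: after 2 affine steps, its disk has center (-1/4, -1/4), radius 1/54

x1: center (25/48, 11/48), radius 1/108; x2: center (-1/4, -7/36), radius 1/63; x3: center (-1/4, -1/4), radius 1/54; x4: center (-7/36, -1/4), radius 1/72; x5: center (1/2, 7/24), radius 1/144; x6: center (13/24, 13/48), radius 1/120
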